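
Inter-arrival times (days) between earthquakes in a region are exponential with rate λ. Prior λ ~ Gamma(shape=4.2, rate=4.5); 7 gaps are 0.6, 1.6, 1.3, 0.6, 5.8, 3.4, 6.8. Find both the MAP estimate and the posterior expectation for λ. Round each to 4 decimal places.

MAP estimate = 0.4146, posterior expectation = 0.4553

Σ times = 20.1. Posterior: Gamma(shape = 4.2+7 = 11.2, rate = 4.5+20.1 = 24.6).
Mode = (α−1)/β = 10.2/24.6 = 0.4146.
Mean = α/β = 11.2/24.6 = 0.4553.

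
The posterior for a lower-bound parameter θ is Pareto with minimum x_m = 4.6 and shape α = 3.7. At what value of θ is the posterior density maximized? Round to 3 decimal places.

The Pareto density is strictly decreasing on [x_m, ∞), so the mode is x_m = 4.600.
Mean = α·x_m/(α−1) = 3.7·4.6/2.7 = 6.304.
This is the posterior mode — the MAP estimate.

4.600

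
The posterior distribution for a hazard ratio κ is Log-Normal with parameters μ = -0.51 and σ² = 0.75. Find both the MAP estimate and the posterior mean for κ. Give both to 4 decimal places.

MAP = 0.2837, posterior mean = 0.8737

Mode = exp(μ − σ²) = exp(-1.26) = 0.2837.
Mean = exp(μ + σ²/2) = exp(-0.135) = 0.8737.
The posterior is right-skewed, so the mean exceeds the mode.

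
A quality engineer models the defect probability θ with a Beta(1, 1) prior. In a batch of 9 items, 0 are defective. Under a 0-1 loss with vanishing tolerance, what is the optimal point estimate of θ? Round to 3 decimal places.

0.000

Posterior: Beta(1+0, 1+9) = Beta(1, 10).
Since α = 1 ≤ 1 and β > 1, the Beta density is monotone decreasing on [0,1]; the mode is at 0.
Mean = 1/(1+10) = 0.091.
This is the posterior mode — the MAP estimate.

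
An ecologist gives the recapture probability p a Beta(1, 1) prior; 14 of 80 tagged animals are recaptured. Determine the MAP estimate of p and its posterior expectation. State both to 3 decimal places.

MAP = 0.175; posterior mean = 0.183

Posterior: Beta(1+14, 1+66) = Beta(15, 67).
Mode = (15−1)/(15+67−2) = 14/80 = 0.175.
With a flat prior the MAP equals the MLE, 14/80.
Mean = 15/(15+67) = 15/82 = 0.183.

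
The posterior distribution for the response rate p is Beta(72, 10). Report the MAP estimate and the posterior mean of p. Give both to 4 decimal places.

Mode = (72−1)/(72+10−2) = 71/80 = 0.8875.
Mean = 72/(72+10) = 72/82 = 0.8780.
Left-skewed posterior ⇒ mean < mode.

MAP estimate = 0.8875, posterior mean = 0.8780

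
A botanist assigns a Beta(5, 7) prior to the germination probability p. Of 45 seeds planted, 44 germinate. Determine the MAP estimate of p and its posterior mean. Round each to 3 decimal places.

Posterior: Beta(5+44, 7+1) = Beta(49, 8).
Mode = (49−1)/(49+8−2) = 48/55 = 0.873.
Mean = 49/(49+8) = 49/57 = 0.860.

MAP = 0.873; posterior mean = 0.860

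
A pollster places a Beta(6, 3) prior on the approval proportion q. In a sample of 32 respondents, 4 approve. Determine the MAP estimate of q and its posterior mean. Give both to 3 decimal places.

Posterior: Beta(6+4, 3+28) = Beta(10, 31).
Mode = (10−1)/(10+31−2) = 9/39 = 0.231.
Mean = 10/(10+31) = 10/41 = 0.244.

MAP: 0.231. Posterior mean: 0.244.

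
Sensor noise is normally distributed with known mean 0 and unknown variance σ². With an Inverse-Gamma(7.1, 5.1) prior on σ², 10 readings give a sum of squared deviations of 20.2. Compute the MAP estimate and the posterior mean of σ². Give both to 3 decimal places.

MAP = 1.160; posterior mean = 1.369

Posterior: Inverse-Gamma(shape = 7.1+10/2 = 12.1, scale = 5.1+20.2/2 = 15.2).
Mode = β/(α+1) = 15.2/13.1 = 1.160.
Mean = β/(α−1) = 15.2/11.1 = 1.369.
Right-skewed posterior ⇒ mode < mean.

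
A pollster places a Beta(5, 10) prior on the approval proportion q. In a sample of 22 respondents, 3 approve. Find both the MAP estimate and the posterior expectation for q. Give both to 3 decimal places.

Posterior: Beta(5+3, 10+19) = Beta(8, 29).
Mode = (8−1)/(8+29−2) = 7/35 = 0.200.
Mean = 8/(8+29) = 8/37 = 0.216.

MAP estimate = 0.200, posterior expectation = 0.216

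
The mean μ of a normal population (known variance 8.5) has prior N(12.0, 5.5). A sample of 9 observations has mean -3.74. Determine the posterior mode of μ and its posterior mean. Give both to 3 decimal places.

MAP: -1.433. Posterior mean: -1.433.

Posterior for μ is Normal. Precision-weighted mean: (1/5.5·12.0 + 9/8.5·-3.74) / (1/5.5 + 9/8.5) = -1.433.
A Normal posterior is symmetric, so mode = mean.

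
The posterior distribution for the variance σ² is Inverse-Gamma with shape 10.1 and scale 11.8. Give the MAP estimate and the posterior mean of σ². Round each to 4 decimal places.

MAP = 1.0631; posterior mean = 1.2967

Mode = β/(α+1) = 11.8/11.1 = 1.0631.
Mean = β/(α−1) = 11.8/9.1 = 1.2967.
The posterior is right-skewed, so the mean exceeds the mode.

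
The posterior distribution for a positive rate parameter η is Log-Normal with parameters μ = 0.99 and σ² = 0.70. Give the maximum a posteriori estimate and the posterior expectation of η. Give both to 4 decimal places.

Mode = exp(μ − σ²) = exp(0.29) = 1.3364.
Mean = exp(μ + σ²/2) = exp(1.340) = 3.8190.
The posterior is right-skewed, so the mean exceeds the mode.

MAP: 1.3364. Posterior mean: 3.8190.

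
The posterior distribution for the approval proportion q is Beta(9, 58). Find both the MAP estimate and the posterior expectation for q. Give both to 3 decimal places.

Mode = (9−1)/(9+58−2) = 8/65 = 0.123.
Mean = 9/(9+58) = 9/67 = 0.134.
The posterior is right-skewed, so the mean exceeds the mode.

q_MAP = 0.123, E[q|data] = 0.134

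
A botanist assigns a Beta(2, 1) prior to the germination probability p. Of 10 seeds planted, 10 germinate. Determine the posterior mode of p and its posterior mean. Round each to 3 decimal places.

posterior mode = 1.000, posterior mean = 0.923

Posterior: Beta(2+10, 1+0) = Beta(12, 1).
Since β = 1 ≤ 1 and α > 1, the Beta density is monotone increasing on [0,1]; the mode is at 1.
Mean = 12/(12+1) = 0.923.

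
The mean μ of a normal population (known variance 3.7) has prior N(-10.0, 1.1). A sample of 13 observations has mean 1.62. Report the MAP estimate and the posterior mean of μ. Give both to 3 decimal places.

Posterior for μ is Normal. Precision-weighted mean: (1/1.1·-10.0 + 13/3.7·1.62) / (1/1.1 + 13/3.7) = -0.769.
A Normal posterior is symmetric, so mode = mean.

MAP estimate = -0.769, posterior mean = -0.769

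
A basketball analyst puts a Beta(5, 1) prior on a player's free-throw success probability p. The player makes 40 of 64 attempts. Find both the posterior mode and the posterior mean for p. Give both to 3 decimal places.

p_MAP = 0.647, E[p|data] = 0.643

Posterior: Beta(5+40, 1+24) = Beta(45, 25).
Mode = (45−1)/(45+25−2) = 44/68 = 0.647.
Mean = 45/(45+25) = 45/70 = 0.643.
The mean is pulled below the mode by the posterior's left skew.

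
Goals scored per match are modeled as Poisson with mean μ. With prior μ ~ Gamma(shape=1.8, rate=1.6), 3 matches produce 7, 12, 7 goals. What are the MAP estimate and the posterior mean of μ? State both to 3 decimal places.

MAP estimate = 5.826, posterior mean = 6.043

Σ counts = 26. Posterior: Gamma(shape = 1.8+26 = 27.8, rate = 1.6+3 = 4.6).
Mode = (α−1)/β = 26.8/4.6 = 5.826.
Mean = α/β = 27.8/4.6 = 6.043.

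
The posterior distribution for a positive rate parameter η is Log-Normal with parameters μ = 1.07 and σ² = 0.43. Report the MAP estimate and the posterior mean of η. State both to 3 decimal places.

MAP = 1.896, posterior mean = 3.615

Mode = exp(μ − σ²) = exp(0.64) = 1.896.
Mean = exp(μ + σ²/2) = exp(1.285) = 3.615.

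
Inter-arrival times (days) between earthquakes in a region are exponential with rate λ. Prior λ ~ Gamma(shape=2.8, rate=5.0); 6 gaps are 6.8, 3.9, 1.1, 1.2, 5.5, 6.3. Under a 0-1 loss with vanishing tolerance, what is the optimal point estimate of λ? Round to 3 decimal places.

0.262

Σ times = 24.8. Posterior: Gamma(shape = 2.8+6 = 8.8, rate = 5.0+24.8 = 29.8).
Mode = (α−1)/β = 7.8/29.8 = 0.262.
Mean = α/β = 8.8/29.8 = 0.295.
This is the posterior mode — the MAP estimate.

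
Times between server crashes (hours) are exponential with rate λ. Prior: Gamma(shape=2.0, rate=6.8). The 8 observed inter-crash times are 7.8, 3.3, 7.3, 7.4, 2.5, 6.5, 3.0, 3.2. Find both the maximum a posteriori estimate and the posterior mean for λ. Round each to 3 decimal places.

MAP = 0.188; posterior mean = 0.209

Σ times = 41.0. Posterior: Gamma(shape = 2.0+8 = 10.0, rate = 6.8+41.0 = 47.8).
Mode = (α−1)/β = 9.0/47.8 = 0.188.
Mean = α/β = 10.0/47.8 = 0.209.
Mean > mode: the posterior has a right tail.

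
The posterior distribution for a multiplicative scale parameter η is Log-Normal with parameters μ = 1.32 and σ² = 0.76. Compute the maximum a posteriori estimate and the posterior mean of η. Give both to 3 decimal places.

η_MAP = 1.751, E[η|data] = 5.474

Mode = exp(μ − σ²) = exp(0.56) = 1.751.
Mean = exp(μ + σ²/2) = exp(1.700) = 5.474.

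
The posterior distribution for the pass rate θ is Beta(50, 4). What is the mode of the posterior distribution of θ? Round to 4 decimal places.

0.9423

Mode = (50−1)/(50+4−2) = 49/52 = 0.9423.
Mean = 50/(50+4) = 50/54 = 0.9259.
This is the posterior mode — the MAP estimate.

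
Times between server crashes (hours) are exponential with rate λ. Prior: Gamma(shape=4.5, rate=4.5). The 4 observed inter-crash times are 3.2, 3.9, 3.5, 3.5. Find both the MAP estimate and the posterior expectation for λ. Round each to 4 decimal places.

Σ times = 14.1. Posterior: Gamma(shape = 4.5+4 = 8.5, rate = 4.5+14.1 = 18.6).
Mode = (α−1)/β = 7.5/18.6 = 0.4032.
Mean = α/β = 8.5/18.6 = 0.4570.
The mean is pulled above the mode by the posterior's right skew.

λ_MAP = 0.4032, E[λ|data] = 0.4570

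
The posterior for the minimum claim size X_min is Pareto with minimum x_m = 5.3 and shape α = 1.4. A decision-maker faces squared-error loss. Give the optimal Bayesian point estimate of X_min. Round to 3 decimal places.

18.550

The Pareto density is strictly decreasing on [x_m, ∞), so the mode is x_m = 5.300.
Mean = α·x_m/(α−1) = 1.4·5.3/0.4 = 18.550.
Squared-error loss ⇒ the optimal estimator is the posterior mean.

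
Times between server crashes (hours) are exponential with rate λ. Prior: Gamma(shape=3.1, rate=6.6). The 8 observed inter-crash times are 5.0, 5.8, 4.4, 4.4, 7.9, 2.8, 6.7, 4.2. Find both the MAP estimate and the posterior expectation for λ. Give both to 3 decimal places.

MAP: 0.211. Posterior mean: 0.232.

Σ times = 41.2. Posterior: Gamma(shape = 3.1+8 = 11.1, rate = 6.6+41.2 = 47.8).
Mode = (α−1)/β = 10.1/47.8 = 0.211.
Mean = α/β = 11.1/47.8 = 0.232.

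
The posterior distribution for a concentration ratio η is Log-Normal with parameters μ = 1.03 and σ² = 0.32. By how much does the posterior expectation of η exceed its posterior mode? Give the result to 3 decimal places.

1.253

Mode = exp(μ − σ²) = exp(0.71) = 2.034.
Mean = exp(μ + σ²/2) = exp(1.190) = 3.287.
Difference = 3.287 − 2.034 = 1.253.
The mean is pulled above the mode by the posterior's right skew.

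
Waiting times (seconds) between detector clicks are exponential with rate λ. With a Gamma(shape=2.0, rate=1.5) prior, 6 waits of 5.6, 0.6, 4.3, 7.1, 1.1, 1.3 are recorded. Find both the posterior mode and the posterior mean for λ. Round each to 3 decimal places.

Σ times = 20.0. Posterior: Gamma(shape = 2.0+6 = 8.0, rate = 1.5+20.0 = 21.5).
Mode = (α−1)/β = 7.0/21.5 = 0.326.
Mean = α/β = 8.0/21.5 = 0.372.

MAP: 0.326. Posterior mean: 0.372.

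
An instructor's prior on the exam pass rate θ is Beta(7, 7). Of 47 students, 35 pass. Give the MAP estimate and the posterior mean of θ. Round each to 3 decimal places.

Posterior: Beta(7+35, 7+12) = Beta(42, 19).
Mode = (42−1)/(42+19−2) = 41/59 = 0.695.
Mean = 42/(42+19) = 42/61 = 0.689.
Left-skewed posterior ⇒ mean < mode.

θ_MAP = 0.695, E[θ|data] = 0.689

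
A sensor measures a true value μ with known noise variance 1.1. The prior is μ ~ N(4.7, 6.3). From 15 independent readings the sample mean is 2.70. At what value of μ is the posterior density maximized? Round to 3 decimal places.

Posterior for μ is Normal. Precision-weighted mean: (1/6.3·4.7 + 15/1.1·2.70) / (1/6.3 + 15/1.1) = 2.723.
A Normal posterior is symmetric, so mode = mean.
This is the posterior mode — the MAP estimate.

2.723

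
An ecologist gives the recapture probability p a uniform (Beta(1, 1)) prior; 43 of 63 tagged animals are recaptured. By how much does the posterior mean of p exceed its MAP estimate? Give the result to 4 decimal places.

-0.0056

Posterior: Beta(1+43, 1+20) = Beta(44, 21).
Mode = (44−1)/(44+21−2) = 43/63 = 0.6825.
With a flat prior the MAP equals the MLE, 43/63.
Mean = 44/(44+21) = 44/65 = 0.6769.
Difference = 0.6769 − 0.6825 = -0.0056.
The posterior is left-skewed, so the mode exceeds the mean.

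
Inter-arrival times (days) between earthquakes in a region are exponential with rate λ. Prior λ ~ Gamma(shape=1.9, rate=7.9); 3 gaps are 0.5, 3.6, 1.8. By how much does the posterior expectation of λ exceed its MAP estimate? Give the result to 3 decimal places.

0.072

Σ times = 5.9. Posterior: Gamma(shape = 1.9+3 = 4.9, rate = 7.9+5.9 = 13.8).
Mode = (α−1)/β = 3.9/13.8 = 0.283.
Mean = α/β = 4.9/13.8 = 0.355.
Difference = 0.355 − 0.283 = 0.072.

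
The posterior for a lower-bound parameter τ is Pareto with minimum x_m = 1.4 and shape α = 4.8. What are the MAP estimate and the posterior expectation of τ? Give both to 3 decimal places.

The Pareto density is strictly decreasing on [x_m, ∞), so the mode is x_m = 1.400.
Mean = α·x_m/(α−1) = 4.8·1.4/3.8 = 1.768.
The posterior is right-skewed, so the mean exceeds the mode.

MAP = 1.400, posterior mean = 1.768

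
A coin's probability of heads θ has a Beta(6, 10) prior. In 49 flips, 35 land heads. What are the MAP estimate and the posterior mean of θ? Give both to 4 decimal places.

MAP: 0.6349. Posterior mean: 0.6308.

Posterior: Beta(6+35, 10+14) = Beta(41, 24).
Mode = (41−1)/(41+24−2) = 40/63 = 0.6349.
Mean = 41/(41+24) = 41/65 = 0.6308.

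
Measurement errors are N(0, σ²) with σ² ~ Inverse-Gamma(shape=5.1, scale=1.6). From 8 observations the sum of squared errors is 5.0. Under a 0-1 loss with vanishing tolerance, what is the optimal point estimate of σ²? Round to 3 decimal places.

Posterior: Inverse-Gamma(shape = 5.1+8/2 = 9.1, scale = 1.6+5.0/2 = 4.1).
Mode = β/(α+1) = 4.1/10.1 = 0.406.
Mean = β/(α−1) = 4.1/8.1 = 0.506.
This is the posterior mode — the MAP estimate.

0.406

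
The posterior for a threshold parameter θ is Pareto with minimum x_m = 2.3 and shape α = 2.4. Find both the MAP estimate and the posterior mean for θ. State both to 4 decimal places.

The Pareto density is strictly decreasing on [x_m, ∞), so the mode is x_m = 2.3000.
Mean = α·x_m/(α−1) = 2.4·2.3/1.4 = 3.9429.

MAP: 2.3000. Posterior mean: 3.9429.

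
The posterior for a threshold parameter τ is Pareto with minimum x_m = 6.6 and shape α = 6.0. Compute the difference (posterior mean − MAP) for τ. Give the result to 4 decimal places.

1.3200

The Pareto density is strictly decreasing on [x_m, ∞), so the mode is x_m = 6.6000.
Mean = α·x_m/(α−1) = 6.0·6.6/5.0 = 7.9200.
Difference = 7.9200 − 6.6000 = 1.3200.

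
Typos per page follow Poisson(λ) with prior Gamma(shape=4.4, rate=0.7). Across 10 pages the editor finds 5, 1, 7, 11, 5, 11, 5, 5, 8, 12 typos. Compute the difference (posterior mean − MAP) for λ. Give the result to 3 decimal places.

0.093

Σ counts = 70. Posterior: Gamma(shape = 4.4+70 = 74.4, rate = 0.7+10 = 10.7).
Mode = (α−1)/β = 73.4/10.7 = 6.860.
Mean = α/β = 74.4/10.7 = 6.953.
Difference = 6.953 − 6.860 = 0.093.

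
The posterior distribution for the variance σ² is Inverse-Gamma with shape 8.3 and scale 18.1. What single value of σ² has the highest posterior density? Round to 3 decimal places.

1.946

Mode = β/(α+1) = 18.1/9.3 = 1.946.
Mean = β/(α−1) = 18.1/7.3 = 2.479.
This is the posterior mode — the MAP estimate.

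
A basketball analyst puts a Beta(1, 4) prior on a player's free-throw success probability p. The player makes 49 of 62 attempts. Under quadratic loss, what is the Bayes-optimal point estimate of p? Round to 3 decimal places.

Posterior: Beta(1+49, 4+13) = Beta(50, 17).
Mode = (50−1)/(50+17−2) = 49/65 = 0.754.
Mean = 50/(50+17) = 50/67 = 0.746.
Quadratic loss ⇒ the optimal estimator is the posterior mean.

0.746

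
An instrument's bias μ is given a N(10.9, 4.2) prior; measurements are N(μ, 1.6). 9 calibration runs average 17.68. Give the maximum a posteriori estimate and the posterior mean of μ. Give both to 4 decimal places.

μ_MAP = 17.4047, E[μ|data] = 17.4047

Posterior for μ is Normal. Precision-weighted mean: (1/4.2·10.9 + 9/1.6·17.68) / (1/4.2 + 9/1.6) = 17.4047.
A Normal posterior is symmetric, so mode = mean.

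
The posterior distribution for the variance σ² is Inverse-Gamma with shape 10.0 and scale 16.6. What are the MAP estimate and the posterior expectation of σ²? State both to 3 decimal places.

Mode = β/(α+1) = 16.6/11.0 = 1.509.
Mean = β/(α−1) = 16.6/9.0 = 1.844.
The posterior is right-skewed, so the mean exceeds the mode.

MAP = 1.509; posterior mean = 1.844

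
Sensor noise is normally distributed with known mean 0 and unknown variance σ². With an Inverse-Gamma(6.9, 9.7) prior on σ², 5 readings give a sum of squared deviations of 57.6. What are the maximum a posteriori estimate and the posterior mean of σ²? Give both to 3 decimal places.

Posterior: Inverse-Gamma(shape = 6.9+5/2 = 9.4, scale = 9.7+57.6/2 = 38.5).
Mode = β/(α+1) = 38.5/10.4 = 3.702.
Mean = β/(α−1) = 38.5/8.4 = 4.583.

σ²_MAP = 3.702, E[σ²|data] = 4.583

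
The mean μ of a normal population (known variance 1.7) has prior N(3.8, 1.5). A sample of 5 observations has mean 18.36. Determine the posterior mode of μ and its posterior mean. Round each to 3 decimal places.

Posterior for μ is Normal. Precision-weighted mean: (1/1.5·3.8 + 5/1.7·18.36) / (1/1.5 + 5/1.7) = 15.670.
A Normal posterior is symmetric, so mode = mean.

μ_MAP = 15.670, E[μ|data] = 15.670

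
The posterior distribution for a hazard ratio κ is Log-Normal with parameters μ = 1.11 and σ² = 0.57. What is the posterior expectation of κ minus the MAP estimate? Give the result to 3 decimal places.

Mode = exp(μ − σ²) = exp(0.54) = 1.716.
Mean = exp(μ + σ²/2) = exp(1.395) = 4.035.
Difference = 4.035 − 1.716 = 2.319.

2.319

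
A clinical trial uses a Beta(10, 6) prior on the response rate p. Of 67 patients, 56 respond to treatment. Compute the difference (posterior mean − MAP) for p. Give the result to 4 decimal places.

Posterior: Beta(10+56, 6+11) = Beta(66, 17).
Mode = (66−1)/(66+17−2) = 65/81 = 0.8025.
Mean = 66/(66+17) = 66/83 = 0.7952.
Difference = 0.7952 − 0.8025 = -0.0073.
The posterior is left-skewed, so the mode exceeds the mean.

-0.0073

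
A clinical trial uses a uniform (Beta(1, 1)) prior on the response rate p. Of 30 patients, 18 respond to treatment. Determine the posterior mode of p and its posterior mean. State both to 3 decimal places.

MAP = 0.600; posterior mean = 0.594

Posterior: Beta(1+18, 1+12) = Beta(19, 13).
Mode = (19−1)/(19+13−2) = 18/30 = 0.600.
With a flat prior the MAP equals the MLE, 18/30.
Mean = 19/(19+13) = 19/32 = 0.594.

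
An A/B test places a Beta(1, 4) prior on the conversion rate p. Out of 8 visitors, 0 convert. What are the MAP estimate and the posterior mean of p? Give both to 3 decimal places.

p_MAP = 0.000, E[p|data] = 0.077

Posterior: Beta(1+0, 4+8) = Beta(1, 12).
Since α = 1 ≤ 1 and β > 1, the Beta density is monotone decreasing on [0,1]; the mode is at 0.
Mean = 1/(1+12) = 0.077.
Right-skewed posterior ⇒ mode < mean.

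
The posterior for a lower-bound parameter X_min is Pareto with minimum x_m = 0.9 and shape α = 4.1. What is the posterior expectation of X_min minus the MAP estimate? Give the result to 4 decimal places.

0.2903

The Pareto density is strictly decreasing on [x_m, ∞), so the mode is x_m = 0.9000.
Mean = α·x_m/(α−1) = 4.1·0.9/3.1 = 1.1903.
Difference = 1.1903 − 0.9000 = 0.2903.
The mean is pulled above the mode by the posterior's right skew.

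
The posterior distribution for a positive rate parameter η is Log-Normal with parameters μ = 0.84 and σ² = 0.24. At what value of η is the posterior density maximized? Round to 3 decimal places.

Mode = exp(μ − σ²) = exp(0.60) = 1.822.
Mean = exp(μ + σ²/2) = exp(0.960) = 2.612.
This is the posterior mode — the MAP estimate.

1.822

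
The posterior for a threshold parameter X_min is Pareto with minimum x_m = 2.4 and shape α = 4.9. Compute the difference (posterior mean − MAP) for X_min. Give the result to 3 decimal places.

0.615

The Pareto density is strictly decreasing on [x_m, ∞), so the mode is x_m = 2.400.
Mean = α·x_m/(α−1) = 4.9·2.4/3.9 = 3.015.
Difference = 3.015 − 2.400 = 0.615.
Mean > mode: the posterior has a right tail.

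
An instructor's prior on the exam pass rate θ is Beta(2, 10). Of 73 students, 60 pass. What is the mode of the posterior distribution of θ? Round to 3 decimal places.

Posterior: Beta(2+60, 10+13) = Beta(62, 23).
Mode = (62−1)/(62+23−2) = 61/83 = 0.735.
Mean = 62/(62+23) = 62/85 = 0.729.
This is the posterior mode — the MAP estimate.

0.735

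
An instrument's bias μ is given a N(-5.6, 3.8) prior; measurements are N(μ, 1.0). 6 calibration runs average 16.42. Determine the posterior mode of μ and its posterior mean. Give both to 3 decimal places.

MAP = 15.495, posterior mean = 15.495

Posterior for μ is Normal. Precision-weighted mean: (1/3.8·-5.6 + 6/1.0·16.42) / (1/3.8 + 6/1.0) = 15.495.
A Normal posterior is symmetric, so mode = mean.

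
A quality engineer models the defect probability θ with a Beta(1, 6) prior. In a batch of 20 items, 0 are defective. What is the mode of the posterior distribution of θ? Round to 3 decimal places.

0.000

Posterior: Beta(1+0, 6+20) = Beta(1, 26).
Since α = 1 ≤ 1 and β > 1, the Beta density is monotone decreasing on [0,1]; the mode is at 0.
Mean = 1/(1+26) = 0.037.
This is the posterior mode — the MAP estimate.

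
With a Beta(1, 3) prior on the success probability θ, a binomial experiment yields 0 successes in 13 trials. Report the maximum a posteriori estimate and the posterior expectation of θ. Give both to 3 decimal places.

Posterior: Beta(1+0, 3+13) = Beta(1, 16).
Since α = 1 ≤ 1 and β > 1, the Beta density is monotone decreasing on [0,1]; the mode is at 0.
Mean = 1/(1+16) = 0.059.

MAP: 0.000. Posterior mean: 0.059.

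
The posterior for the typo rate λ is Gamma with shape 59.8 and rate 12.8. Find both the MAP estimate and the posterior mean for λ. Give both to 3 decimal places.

λ_MAP = 4.594, E[λ|data] = 4.672

Mode = (α−1)/β = 58.8/12.8 = 4.594.
Mean = α/β = 59.8/12.8 = 4.672.
Mean > mode: the posterior has a right tail.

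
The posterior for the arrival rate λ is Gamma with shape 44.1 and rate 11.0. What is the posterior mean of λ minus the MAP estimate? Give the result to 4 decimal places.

Mode = (α−1)/β = 43.1/11.0 = 3.9182.
Mean = α/β = 44.1/11.0 = 4.0091.
Difference = 4.0091 − 3.9182 = 0.0909.

0.0909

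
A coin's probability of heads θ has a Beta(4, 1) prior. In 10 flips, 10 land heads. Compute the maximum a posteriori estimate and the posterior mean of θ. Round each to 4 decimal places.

maximum a posteriori estimate = 1.0000, posterior mean = 0.9333

Posterior: Beta(4+10, 1+0) = Beta(14, 1).
Since β = 1 ≤ 1 and α > 1, the Beta density is monotone increasing on [0,1]; the mode is at 1.
Mean = 14/(14+1) = 0.9333.
The posterior is left-skewed, so the mode exceeds the mean.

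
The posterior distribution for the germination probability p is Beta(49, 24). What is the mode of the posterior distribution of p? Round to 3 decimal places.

0.676

Mode = (49−1)/(49+24−2) = 48/71 = 0.676.
Mean = 49/(49+24) = 49/73 = 0.671.
This is the posterior mode — the MAP estimate.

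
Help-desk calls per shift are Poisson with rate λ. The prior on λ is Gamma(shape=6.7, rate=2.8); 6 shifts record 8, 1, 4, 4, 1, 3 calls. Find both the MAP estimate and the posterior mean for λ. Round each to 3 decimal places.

MAP: 3.034. Posterior mean: 3.148.

Σ counts = 21. Posterior: Gamma(shape = 6.7+21 = 27.7, rate = 2.8+6 = 8.8).
Mode = (α−1)/β = 26.7/8.8 = 3.034.
Mean = α/β = 27.7/8.8 = 3.148.
Right-skewed posterior ⇒ mode < mean.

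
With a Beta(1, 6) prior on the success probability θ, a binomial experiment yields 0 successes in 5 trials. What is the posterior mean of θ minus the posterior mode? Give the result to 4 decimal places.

0.0833

Posterior: Beta(1+0, 6+5) = Beta(1, 11).
Since α = 1 ≤ 1 and β > 1, the Beta density is monotone decreasing on [0,1]; the mode is at 0.
Mean = 1/(1+11) = 0.0833.
Difference = 0.0833 − 0.0000 = 0.0833.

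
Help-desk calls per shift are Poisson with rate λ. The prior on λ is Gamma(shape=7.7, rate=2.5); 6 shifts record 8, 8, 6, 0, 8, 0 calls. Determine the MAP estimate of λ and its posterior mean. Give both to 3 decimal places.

Σ counts = 30. Posterior: Gamma(shape = 7.7+30 = 37.7, rate = 2.5+6 = 8.5).
Mode = (α−1)/β = 36.7/8.5 = 4.318.
Mean = α/β = 37.7/8.5 = 4.435.
The mean is pulled above the mode by the posterior's right skew.

MAP = 4.318; posterior mean = 4.435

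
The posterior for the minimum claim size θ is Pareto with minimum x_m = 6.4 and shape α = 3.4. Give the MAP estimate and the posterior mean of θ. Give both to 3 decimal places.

MAP estimate = 6.400, posterior mean = 9.067

The Pareto density is strictly decreasing on [x_m, ∞), so the mode is x_m = 6.400.
Mean = α·x_m/(α−1) = 3.4·6.4/2.4 = 9.067.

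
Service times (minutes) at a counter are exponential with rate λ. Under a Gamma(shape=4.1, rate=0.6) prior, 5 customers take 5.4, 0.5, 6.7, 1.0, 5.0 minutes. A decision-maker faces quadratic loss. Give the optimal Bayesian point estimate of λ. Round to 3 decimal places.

Σ times = 18.6. Posterior: Gamma(shape = 4.1+5 = 9.1, rate = 0.6+18.6 = 19.2).
Mode = (α−1)/β = 8.1/19.2 = 0.422.
Mean = α/β = 9.1/19.2 = 0.474.
Quadratic loss ⇒ the optimal estimator is the posterior mean.

0.474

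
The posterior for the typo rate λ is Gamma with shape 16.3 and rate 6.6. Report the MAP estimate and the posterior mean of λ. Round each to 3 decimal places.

MAP = 2.318, posterior mean = 2.470

Mode = (α−1)/β = 15.3/6.6 = 2.318.
Mean = α/β = 16.3/6.6 = 2.470.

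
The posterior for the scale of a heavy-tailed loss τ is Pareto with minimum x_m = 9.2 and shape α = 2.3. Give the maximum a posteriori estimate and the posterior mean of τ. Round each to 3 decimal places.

MAP: 9.200. Posterior mean: 16.277.

The Pareto density is strictly decreasing on [x_m, ∞), so the mode is x_m = 9.200.
Mean = α·x_m/(α−1) = 2.3·9.2/1.3 = 16.277.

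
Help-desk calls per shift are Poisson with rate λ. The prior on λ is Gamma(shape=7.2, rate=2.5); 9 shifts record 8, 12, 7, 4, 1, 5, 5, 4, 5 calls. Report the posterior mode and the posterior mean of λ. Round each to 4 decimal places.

Σ counts = 51. Posterior: Gamma(shape = 7.2+51 = 58.2, rate = 2.5+9 = 11.5).
Mode = (α−1)/β = 57.2/11.5 = 4.9739.
Mean = α/β = 58.2/11.5 = 5.0609.

λ_MAP = 4.9739, E[λ|data] = 5.0609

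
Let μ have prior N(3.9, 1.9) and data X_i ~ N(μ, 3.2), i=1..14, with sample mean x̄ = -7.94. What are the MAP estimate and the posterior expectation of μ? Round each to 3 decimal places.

MAP: -6.669. Posterior mean: -6.669.

Posterior for μ is Normal. Precision-weighted mean: (1/1.9·3.9 + 14/3.2·-7.94) / (1/1.9 + 14/3.2) = -6.669.
A Normal posterior is symmetric, so mode = mean.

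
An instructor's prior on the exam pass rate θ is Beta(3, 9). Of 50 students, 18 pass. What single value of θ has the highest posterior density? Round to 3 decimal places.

Posterior: Beta(3+18, 9+32) = Beta(21, 41).
Mode = (21−1)/(21+41−2) = 20/60 = 0.333.
Mean = 21/(21+41) = 21/62 = 0.339.
This is the posterior mode — the MAP estimate.

0.333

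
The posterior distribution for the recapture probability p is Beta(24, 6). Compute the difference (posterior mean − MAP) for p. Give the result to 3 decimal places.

-0.021

Mode = (24−1)/(24+6−2) = 23/28 = 0.821.
Mean = 24/(24+6) = 24/30 = 0.800.
Difference = 0.800 − 0.821 = -0.021.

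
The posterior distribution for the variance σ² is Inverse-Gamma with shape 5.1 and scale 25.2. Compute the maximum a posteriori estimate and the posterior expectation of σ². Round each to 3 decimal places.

MAP = 4.131, posterior mean = 6.146

Mode = β/(α+1) = 25.2/6.1 = 4.131.
Mean = β/(α−1) = 25.2/4.1 = 6.146.
Mean > mode: the posterior has a right tail.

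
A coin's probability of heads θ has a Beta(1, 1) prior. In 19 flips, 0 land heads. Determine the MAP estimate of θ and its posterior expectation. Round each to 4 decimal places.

Posterior: Beta(1+0, 1+19) = Beta(1, 20).
Since α = 1 ≤ 1 and β > 1, the Beta density is monotone decreasing on [0,1]; the mode is at 0.
Mean = 1/(1+20) = 0.0476.
Mean > mode: the posterior has a right tail.

MAP = 0.0000; posterior mean = 0.0476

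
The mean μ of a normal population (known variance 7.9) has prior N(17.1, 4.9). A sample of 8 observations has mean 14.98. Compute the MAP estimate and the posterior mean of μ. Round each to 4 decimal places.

Posterior for μ is Normal. Precision-weighted mean: (1/4.9·17.1 + 8/7.9·14.98) / (1/4.9 + 8/7.9) = 15.3356.
A Normal posterior is symmetric, so mode = mean.

MAP = 15.3356; posterior mean = 15.3356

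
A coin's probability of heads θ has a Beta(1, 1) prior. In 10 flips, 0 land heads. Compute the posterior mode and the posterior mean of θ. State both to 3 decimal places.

Posterior: Beta(1+0, 1+10) = Beta(1, 11).
Since α = 1 ≤ 1 and β > 1, the Beta density is monotone decreasing on [0,1]; the mode is at 0.
Mean = 1/(1+11) = 0.083.

MAP = 0.000, posterior mean = 0.083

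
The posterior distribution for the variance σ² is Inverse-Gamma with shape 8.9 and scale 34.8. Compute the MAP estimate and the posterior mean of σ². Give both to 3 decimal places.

Mode = β/(α+1) = 34.8/9.9 = 3.515.
Mean = β/(α−1) = 34.8/7.9 = 4.405.

MAP estimate = 3.515, posterior mean = 4.405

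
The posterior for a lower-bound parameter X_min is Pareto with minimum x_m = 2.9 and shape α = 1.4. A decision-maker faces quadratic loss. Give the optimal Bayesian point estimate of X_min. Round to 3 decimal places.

10.150

The Pareto density is strictly decreasing on [x_m, ∞), so the mode is x_m = 2.900.
Mean = α·x_m/(α−1) = 1.4·2.9/0.4 = 10.150.
Quadratic loss ⇒ the optimal estimator is the posterior mean.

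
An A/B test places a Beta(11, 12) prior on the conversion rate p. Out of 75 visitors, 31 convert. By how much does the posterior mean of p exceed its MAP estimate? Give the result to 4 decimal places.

0.0015

Posterior: Beta(11+31, 12+44) = Beta(42, 56).
Mode = (42−1)/(42+56−2) = 41/96 = 0.4271.
Mean = 42/(42+56) = 42/98 = 0.4286.
Difference = 0.4286 − 0.4271 = 0.0015.
Mean > mode: the posterior has a right tail.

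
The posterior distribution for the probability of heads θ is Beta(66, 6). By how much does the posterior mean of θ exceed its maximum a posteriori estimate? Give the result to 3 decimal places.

Mode = (66−1)/(66+6−2) = 65/70 = 0.929.
Mean = 66/(66+6) = 66/72 = 0.917.
Difference = 0.917 − 0.929 = -0.012.

-0.012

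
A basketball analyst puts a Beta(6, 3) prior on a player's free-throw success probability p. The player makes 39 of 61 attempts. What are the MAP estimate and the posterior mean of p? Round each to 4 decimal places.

MAP = 0.6471, posterior mean = 0.6429

Posterior: Beta(6+39, 3+22) = Beta(45, 25).
Mode = (45−1)/(45+25−2) = 44/68 = 0.6471.
Mean = 45/(45+25) = 45/70 = 0.6429.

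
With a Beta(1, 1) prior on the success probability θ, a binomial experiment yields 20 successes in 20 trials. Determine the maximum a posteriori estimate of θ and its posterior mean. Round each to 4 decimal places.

Posterior: Beta(1+20, 1+0) = Beta(21, 1).
Since β = 1 ≤ 1 and α > 1, the Beta density is monotone increasing on [0,1]; the mode is at 1.
Mean = 21/(21+1) = 0.9545.

MAP = 1.0000, posterior mean = 0.9545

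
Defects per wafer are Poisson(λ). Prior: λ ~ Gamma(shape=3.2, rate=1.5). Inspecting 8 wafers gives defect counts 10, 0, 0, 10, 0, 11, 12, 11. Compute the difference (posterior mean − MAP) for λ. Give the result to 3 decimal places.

0.105

Σ counts = 54. Posterior: Gamma(shape = 3.2+54 = 57.2, rate = 1.5+8 = 9.5).
Mode = (α−1)/β = 56.2/9.5 = 5.916.
Mean = α/β = 57.2/9.5 = 6.021.
Difference = 6.021 − 5.916 = 0.105.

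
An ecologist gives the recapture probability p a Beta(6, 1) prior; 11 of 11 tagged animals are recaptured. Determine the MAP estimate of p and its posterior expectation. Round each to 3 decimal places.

p_MAP = 1.000, E[p|data] = 0.944

Posterior: Beta(6+11, 1+0) = Beta(17, 1).
Since β = 1 ≤ 1 and α > 1, the Beta density is monotone increasing on [0,1]; the mode is at 1.
Mean = 17/(17+1) = 0.944.
Left-skewed posterior ⇒ mean < mode.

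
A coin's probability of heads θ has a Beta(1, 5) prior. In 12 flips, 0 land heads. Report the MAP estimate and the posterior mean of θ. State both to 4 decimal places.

MAP estimate = 0.0000, posterior mean = 0.0556

Posterior: Beta(1+0, 5+12) = Beta(1, 17).
Since α = 1 ≤ 1 and β > 1, the Beta density is monotone decreasing on [0,1]; the mode is at 0.
Mean = 1/(1+17) = 0.0556.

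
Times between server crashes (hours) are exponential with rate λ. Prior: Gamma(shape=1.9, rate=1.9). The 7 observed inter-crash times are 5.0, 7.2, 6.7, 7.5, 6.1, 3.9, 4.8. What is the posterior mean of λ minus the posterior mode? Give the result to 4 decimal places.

0.0232

Σ times = 41.2. Posterior: Gamma(shape = 1.9+7 = 8.9, rate = 1.9+41.2 = 43.1).
Mode = (α−1)/β = 7.9/43.1 = 0.1833.
Mean = α/β = 8.9/43.1 = 0.2065.
Difference = 0.2065 − 0.1833 = 0.0232.
Mean > mode: the posterior has a right tail.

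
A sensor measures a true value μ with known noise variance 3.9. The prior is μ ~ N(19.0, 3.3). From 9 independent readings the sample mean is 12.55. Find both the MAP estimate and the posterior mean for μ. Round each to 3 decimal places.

Posterior for μ is Normal. Precision-weighted mean: (1/3.3·19.0 + 9/3.9·12.55) / (1/3.3 + 9/3.9) = 13.299.
A Normal posterior is symmetric, so mode = mean.

MAP = 13.299, posterior mean = 13.299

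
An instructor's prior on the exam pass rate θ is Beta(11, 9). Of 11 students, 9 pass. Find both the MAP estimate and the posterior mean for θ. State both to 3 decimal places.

Posterior: Beta(11+9, 9+2) = Beta(20, 11).
Mode = (20−1)/(20+11−2) = 19/29 = 0.655.
Mean = 20/(20+11) = 20/31 = 0.645.

MAP = 0.655; posterior mean = 0.645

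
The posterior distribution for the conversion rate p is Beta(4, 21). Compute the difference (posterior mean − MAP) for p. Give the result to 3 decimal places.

Mode = (4−1)/(4+21−2) = 3/23 = 0.130.
Mean = 4/(4+21) = 4/25 = 0.160.
Difference = 0.160 − 0.130 = 0.030.
The posterior is right-skewed, so the mean exceeds the mode.

0.030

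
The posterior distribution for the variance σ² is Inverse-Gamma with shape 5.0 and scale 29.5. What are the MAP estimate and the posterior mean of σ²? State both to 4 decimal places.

MAP = 4.9167; posterior mean = 7.3750

Mode = β/(α+1) = 29.5/6.0 = 4.9167.
Mean = β/(α−1) = 29.5/4.0 = 7.3750.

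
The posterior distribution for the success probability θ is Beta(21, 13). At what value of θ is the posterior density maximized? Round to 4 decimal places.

0.6250

Mode = (21−1)/(21+13−2) = 20/32 = 0.6250.
Mean = 21/(21+13) = 21/34 = 0.6176.
This is the posterior mode — the MAP estimate.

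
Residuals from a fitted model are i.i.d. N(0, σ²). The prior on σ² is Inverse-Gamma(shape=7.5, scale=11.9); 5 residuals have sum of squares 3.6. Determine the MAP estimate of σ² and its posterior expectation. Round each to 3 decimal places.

MAP: 1.245. Posterior mean: 1.522.

Posterior: Inverse-Gamma(shape = 7.5+5/2 = 10.0, scale = 11.9+3.6/2 = 13.7).
Mode = β/(α+1) = 13.7/11.0 = 1.245.
Mean = β/(α−1) = 13.7/9.0 = 1.522.
Right-skewed posterior ⇒ mode < mean.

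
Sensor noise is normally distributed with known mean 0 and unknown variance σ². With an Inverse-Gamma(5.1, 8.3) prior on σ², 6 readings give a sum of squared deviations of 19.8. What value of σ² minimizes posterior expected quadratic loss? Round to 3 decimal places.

2.563

Posterior: Inverse-Gamma(shape = 5.1+6/2 = 8.1, scale = 8.3+19.8/2 = 18.2).
Mode = β/(α+1) = 18.2/9.1 = 2.000.
Mean = β/(α−1) = 18.2/7.1 = 2.563.
Quadratic loss ⇒ the optimal estimator is the posterior mean.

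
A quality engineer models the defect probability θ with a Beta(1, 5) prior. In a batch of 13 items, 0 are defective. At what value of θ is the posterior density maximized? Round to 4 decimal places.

0.0000

Posterior: Beta(1+0, 5+13) = Beta(1, 18).
Since α = 1 ≤ 1 and β > 1, the Beta density is monotone decreasing on [0,1]; the mode is at 0.
Mean = 1/(1+18) = 0.0526.
This is the posterior mode — the MAP estimate.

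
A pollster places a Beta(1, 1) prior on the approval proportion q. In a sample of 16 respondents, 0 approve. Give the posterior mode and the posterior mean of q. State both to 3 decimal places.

Posterior: Beta(1+0, 1+16) = Beta(1, 17).
Since α = 1 ≤ 1 and β > 1, the Beta density is monotone decreasing on [0,1]; the mode is at 0.
Mean = 1/(1+17) = 0.056.

MAP = 0.000, posterior mean = 0.056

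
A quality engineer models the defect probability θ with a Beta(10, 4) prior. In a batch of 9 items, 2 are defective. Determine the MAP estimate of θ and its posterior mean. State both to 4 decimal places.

MAP = 0.5238; posterior mean = 0.5217

Posterior: Beta(10+2, 4+7) = Beta(12, 11).
Mode = (12−1)/(12+11−2) = 11/21 = 0.5238.
Mean = 12/(12+11) = 12/23 = 0.5217.
The mean is pulled below the mode by the posterior's left skew.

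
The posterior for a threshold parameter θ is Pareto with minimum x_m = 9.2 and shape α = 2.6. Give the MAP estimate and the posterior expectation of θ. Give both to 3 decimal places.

The Pareto density is strictly decreasing on [x_m, ∞), so the mode is x_m = 9.200.
Mean = α·x_m/(α−1) = 2.6·9.2/1.6 = 14.950.

MAP = 9.200; posterior mean = 14.950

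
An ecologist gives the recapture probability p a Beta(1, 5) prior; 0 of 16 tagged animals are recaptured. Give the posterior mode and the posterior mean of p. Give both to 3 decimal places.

MAP: 0.000. Posterior mean: 0.045.

Posterior: Beta(1+0, 5+16) = Beta(1, 21).
Since α = 1 ≤ 1 and β > 1, the Beta density is monotone decreasing on [0,1]; the mode is at 0.
Mean = 1/(1+21) = 0.045.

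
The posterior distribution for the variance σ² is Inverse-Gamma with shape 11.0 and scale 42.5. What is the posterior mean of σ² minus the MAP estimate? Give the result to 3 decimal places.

Mode = β/(α+1) = 42.5/12.0 = 3.542.
Mean = β/(α−1) = 42.5/10.0 = 4.250.
Difference = 4.250 − 3.542 = 0.708.

0.708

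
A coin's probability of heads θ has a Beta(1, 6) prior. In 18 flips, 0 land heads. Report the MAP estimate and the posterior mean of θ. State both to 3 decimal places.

Posterior: Beta(1+0, 6+18) = Beta(1, 24).
Since α = 1 ≤ 1 and β > 1, the Beta density is monotone decreasing on [0,1]; the mode is at 0.
Mean = 1/(1+24) = 0.040.

MAP = 0.000; posterior mean = 0.040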